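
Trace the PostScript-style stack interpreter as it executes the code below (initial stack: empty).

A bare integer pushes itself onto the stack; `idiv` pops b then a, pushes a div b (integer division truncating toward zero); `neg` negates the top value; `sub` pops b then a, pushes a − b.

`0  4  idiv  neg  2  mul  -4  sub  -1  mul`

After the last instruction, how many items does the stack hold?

1

0    -> 0
4    -> 0 4
idiv -> 0
neg  -> 0
2    -> 0 2
mul  -> 0
-4   -> 0 -4
sub  -> 4
-1   -> 4 -1
mul  -> -4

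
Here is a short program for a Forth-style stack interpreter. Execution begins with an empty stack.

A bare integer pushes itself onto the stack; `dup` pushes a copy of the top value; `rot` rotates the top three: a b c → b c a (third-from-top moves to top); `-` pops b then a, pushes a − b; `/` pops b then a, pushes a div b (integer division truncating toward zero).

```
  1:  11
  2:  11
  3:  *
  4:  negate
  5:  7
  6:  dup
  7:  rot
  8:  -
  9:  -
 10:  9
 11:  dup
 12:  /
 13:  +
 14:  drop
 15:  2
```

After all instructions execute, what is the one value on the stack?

11      [11]
11      [11, 11]
*       [121]
negate  [-121]
7       [-121, 7]
dup     [-121, 7, 7]
rot     [7, 7, -121]
-       [7, 128]
-       [-121]
9       [-121, 9]
dup     [-121, 9, 9]
/       [-121, 1]
+       [-120]
drop    []
2       [2]

2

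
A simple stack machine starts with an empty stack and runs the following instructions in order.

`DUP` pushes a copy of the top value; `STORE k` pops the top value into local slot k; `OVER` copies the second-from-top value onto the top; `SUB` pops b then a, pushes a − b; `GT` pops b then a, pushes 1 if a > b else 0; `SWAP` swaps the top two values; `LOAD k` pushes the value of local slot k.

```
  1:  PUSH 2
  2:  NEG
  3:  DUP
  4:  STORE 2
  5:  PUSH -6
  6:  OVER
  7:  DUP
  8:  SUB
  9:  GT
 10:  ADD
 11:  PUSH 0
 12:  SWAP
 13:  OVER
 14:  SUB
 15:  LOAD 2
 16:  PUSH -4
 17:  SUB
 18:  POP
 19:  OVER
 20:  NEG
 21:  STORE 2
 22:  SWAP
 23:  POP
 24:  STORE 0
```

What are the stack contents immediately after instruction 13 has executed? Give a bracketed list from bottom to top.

[0, -2, 0]

PUSH 2  : 2
NEG     : -2
DUP     : -2 -2
STORE 2 : -2
PUSH -6 : -2 -6
OVER    : -2 -6 -2
DUP     : -2 -6 -2 -2
SUB     : -2 -6 0
GT      : -2 0
ADD     : -2
PUSH 0  : -2 0
SWAP    : 0 -2
OVER    : 0 -2 0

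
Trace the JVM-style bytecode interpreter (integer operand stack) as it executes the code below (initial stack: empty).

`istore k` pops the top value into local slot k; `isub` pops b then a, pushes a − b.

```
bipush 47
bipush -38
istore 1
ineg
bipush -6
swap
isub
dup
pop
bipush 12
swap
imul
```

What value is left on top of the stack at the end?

492

bipush 47  -> 47
bipush -38 -> 47 -38
istore 1   -> 47
ineg       -> -47
bipush -6  -> -47 -6
swap       -> -6 -47
isub       -> 41
dup        -> 41 41
pop        -> 41
bipush 12  -> 41 12
swap       -> 12 41
imul       -> 492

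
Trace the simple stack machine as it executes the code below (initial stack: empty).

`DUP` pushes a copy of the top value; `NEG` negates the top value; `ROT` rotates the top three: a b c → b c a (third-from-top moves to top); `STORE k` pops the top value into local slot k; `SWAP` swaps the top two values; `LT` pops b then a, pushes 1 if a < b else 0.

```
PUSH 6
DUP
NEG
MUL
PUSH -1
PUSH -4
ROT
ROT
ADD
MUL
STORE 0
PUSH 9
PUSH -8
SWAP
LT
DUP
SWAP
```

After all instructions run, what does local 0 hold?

PUSH 6   6
DUP      6 6
NEG      6 -6
MUL      -36
PUSH -1  -36 -1
PUSH -4  -36 -1 -4
ROT      -1 -4 -36
ROT      -4 -36 -1
ADD      -4 -37
MUL      148
STORE 0  (empty)
PUSH 9   9
PUSH -8  9 -8
SWAP     -8 9
LT       1
DUP      1 1
SWAP     1 1

148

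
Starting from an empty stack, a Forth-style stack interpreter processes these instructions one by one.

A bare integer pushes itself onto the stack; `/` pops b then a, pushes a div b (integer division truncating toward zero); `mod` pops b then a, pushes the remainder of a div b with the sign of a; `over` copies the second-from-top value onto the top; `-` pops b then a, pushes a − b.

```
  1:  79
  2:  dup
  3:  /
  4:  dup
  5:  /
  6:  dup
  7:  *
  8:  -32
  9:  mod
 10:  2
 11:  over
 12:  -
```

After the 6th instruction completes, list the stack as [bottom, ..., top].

[1, 1]

79  : 79
dup : 79 79
/   : 1
dup : 1 1
/   : 1
dup : 1 1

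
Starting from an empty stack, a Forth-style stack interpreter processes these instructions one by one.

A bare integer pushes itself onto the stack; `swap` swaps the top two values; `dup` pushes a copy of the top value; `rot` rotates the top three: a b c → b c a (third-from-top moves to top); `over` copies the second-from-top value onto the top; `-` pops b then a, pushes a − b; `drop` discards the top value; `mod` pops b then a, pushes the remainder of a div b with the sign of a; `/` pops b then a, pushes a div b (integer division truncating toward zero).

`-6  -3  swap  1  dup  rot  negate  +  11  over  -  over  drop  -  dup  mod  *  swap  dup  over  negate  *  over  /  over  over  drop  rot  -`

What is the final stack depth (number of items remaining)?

3

-6     : [-6]
-3     : [-6, -3]
swap   : [-3, -6]
1      : [-3, -6, 1]
dup    : [-3, -6, 1, 1]
rot    : [-3, 1, 1, -6]
negate : [-3, 1, 1, 6]
+      : [-3, 1, 7]
11     : [-3, 1, 7, 11]
over   : [-3, 1, 7, 11, 7]
-      : [-3, 1, 7, 4]
over   : [-3, 1, 7, 4, 7]
drop   : [-3, 1, 7, 4]
-      : [-3, 1, 3]
dup    : [-3, 1, 3, 3]
mod    : [-3, 1, 0]
*      : [-3, 0]
swap   : [0, -3]
dup    : [0, -3, -3]
over   : [0, -3, -3, -3]
negate : [0, -3, -3, 3]
*      : [0, -3, -9]
over   : [0, -3, -9, -3]
/      : [0, -3, 3]
over   : [0, -3, 3, -3]
over   : [0, -3, 3, -3, 3]
drop   : [0, -3, 3, -3]
rot    : [0, 3, -3, -3]
-      : [0, 3, 0]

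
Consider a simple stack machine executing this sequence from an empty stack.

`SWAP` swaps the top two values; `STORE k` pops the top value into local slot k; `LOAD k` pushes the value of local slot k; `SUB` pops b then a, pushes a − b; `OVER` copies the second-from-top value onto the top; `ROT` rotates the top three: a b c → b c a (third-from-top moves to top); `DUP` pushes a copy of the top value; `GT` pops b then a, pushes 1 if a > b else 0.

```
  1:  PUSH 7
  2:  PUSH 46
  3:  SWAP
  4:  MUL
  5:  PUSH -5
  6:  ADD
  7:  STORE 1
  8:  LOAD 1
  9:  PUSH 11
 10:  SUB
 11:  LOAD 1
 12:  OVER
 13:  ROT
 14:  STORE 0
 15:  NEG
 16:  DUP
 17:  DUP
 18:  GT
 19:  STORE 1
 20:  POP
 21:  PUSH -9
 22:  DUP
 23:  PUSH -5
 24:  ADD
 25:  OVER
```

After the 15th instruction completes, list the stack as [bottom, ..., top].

PUSH 7  -> 7
PUSH 46 -> 7 46
SWAP    -> 46 7
MUL     -> 322
PUSH -5 -> 322 -5
ADD     -> 317
STORE 1 -> (empty)
LOAD 1  -> 317
PUSH 11 -> 317 11
SUB     -> 306
LOAD 1  -> 306 317
OVER    -> 306 317 306
ROT     -> 317 306 306
STORE 0 -> 317 306
NEG     -> 317 -306

[317, -306]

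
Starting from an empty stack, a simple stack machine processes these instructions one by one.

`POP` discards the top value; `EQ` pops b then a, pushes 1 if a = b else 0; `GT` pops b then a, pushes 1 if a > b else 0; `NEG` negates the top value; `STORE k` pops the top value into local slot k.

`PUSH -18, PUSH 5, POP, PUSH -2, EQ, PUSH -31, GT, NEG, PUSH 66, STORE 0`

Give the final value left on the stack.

PUSH -18 → -18
PUSH 5   → -18 5
POP      → -18
PUSH -2  → -18 -2
EQ       → 0
PUSH -31 → 0 -31
GT       → 1
NEG      → -1
PUSH 66  → -1 66
STORE 0  → -1

-1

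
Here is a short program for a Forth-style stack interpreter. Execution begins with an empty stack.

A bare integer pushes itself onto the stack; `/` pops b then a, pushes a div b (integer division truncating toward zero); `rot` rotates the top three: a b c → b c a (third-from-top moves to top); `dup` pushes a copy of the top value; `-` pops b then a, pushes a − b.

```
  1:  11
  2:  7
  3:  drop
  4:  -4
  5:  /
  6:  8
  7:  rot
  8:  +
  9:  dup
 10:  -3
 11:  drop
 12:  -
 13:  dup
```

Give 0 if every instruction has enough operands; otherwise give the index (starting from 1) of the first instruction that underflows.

11    [11]
7     [11, 7]
drop  [11]
-4    [11, -4]
/     [-2]
8     [-2, 8]
rot  — needs 3 operands, stack has 2 → underflow

7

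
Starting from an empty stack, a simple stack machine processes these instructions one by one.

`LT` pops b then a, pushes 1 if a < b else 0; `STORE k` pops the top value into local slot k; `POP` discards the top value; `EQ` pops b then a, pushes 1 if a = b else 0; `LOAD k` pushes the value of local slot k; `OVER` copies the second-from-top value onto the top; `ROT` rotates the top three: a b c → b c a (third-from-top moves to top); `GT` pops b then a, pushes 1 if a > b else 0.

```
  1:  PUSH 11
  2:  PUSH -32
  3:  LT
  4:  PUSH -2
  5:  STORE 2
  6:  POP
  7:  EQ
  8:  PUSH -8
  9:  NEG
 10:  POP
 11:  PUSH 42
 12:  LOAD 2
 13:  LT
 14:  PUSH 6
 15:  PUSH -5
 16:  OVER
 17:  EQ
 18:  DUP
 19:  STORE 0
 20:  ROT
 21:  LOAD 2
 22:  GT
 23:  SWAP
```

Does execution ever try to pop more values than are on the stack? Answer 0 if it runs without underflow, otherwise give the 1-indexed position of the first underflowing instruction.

PUSH 11  -> 11
PUSH -32 -> 11 -32
LT       -> 0
PUSH -2  -> 0 -2
STORE 2  -> 0
POP      -> (empty)
EQ  — needs 2 operands, stack has 0 → underflow

7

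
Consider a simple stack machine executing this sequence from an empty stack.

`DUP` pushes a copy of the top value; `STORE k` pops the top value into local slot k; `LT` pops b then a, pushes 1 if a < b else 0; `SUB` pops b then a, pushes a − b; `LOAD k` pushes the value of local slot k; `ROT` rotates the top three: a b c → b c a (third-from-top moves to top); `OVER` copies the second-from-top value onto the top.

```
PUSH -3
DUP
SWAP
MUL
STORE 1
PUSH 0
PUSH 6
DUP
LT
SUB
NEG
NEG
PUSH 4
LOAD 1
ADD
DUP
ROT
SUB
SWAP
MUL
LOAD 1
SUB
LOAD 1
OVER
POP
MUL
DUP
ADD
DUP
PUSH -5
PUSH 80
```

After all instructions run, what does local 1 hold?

9

PUSH -3 : [-3]
DUP     : [-3, -3]
SWAP    : [-3, -3]
MUL     : [9]
STORE 1 : []
PUSH 0  : [0]
PUSH 6  : [0, 6]
DUP     : [0, 6, 6]
LT      : [0, 0]
SUB     : [0]
NEG     : [0]
NEG     : [0]
PUSH 4  : [0, 4]
LOAD 1  : [0, 4, 9]
ADD     : [0, 13]
DUP     : [0, 13, 13]
ROT     : [13, 13, 0]
SUB     : [13, 13]
SWAP    : [13, 13]
MUL     : [169]
LOAD 1  : [169, 9]
SUB     : [160]
LOAD 1  : [160, 9]
OVER    : [160, 9, 160]
POP     : [160, 9]
MUL     : [1440]
DUP     : [1440, 1440]
ADD     : [2880]
DUP     : [2880, 2880]
PUSH -5 : [2880, 2880, -5]
PUSH 80 : [2880, 2880, -5, 80]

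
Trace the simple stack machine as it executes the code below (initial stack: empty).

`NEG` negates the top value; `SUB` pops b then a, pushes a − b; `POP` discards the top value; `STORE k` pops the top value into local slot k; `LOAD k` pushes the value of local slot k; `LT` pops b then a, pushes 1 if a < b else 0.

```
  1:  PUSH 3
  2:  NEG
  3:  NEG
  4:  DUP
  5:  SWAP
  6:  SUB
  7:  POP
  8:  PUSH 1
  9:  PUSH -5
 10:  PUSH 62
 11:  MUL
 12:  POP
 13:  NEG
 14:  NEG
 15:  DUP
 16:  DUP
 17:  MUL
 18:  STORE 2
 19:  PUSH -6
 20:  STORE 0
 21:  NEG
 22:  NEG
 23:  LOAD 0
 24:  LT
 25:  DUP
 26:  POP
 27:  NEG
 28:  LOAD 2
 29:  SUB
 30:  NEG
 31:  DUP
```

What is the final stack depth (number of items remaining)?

2

PUSH 3  → [3]
NEG     → [-3]
NEG     → [3]
DUP     → [3, 3]
SWAP    → [3, 3]
SUB     → [0]
POP     → []
PUSH 1  → [1]
PUSH -5 → [1, -5]
PUSH 62 → [1, -5, 62]
MUL     → [1, -310]
POP     → [1]
NEG     → [-1]
NEG     → [1]
DUP     → [1, 1]
DUP     → [1, 1, 1]
MUL     → [1, 1]
STORE 2 → [1]
PUSH -6 → [1, -6]
STORE 0 → [1]
NEG     → [-1]
NEG     → [1]
LOAD 0  → [1, -6]
LT      → [0]
DUP     → [0, 0]
POP     → [0]
NEG     → [0]
LOAD 2  → [0, 1]
SUB     → [-1]
NEG     → [1]
DUP     → [1, 1]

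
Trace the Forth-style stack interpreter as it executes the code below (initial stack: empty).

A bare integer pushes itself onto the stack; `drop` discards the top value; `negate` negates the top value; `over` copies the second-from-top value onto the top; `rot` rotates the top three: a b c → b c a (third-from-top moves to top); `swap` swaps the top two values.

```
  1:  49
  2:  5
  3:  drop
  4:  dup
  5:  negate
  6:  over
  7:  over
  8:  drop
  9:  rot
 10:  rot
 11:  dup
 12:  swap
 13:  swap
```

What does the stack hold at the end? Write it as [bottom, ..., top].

49     → 49
5      → 49 5
drop   → 49
dup    → 49 49
negate → 49 -49
over   → 49 -49 49
over   → 49 -49 49 -49
drop   → 49 -49 49
rot    → -49 49 49
rot    → 49 49 -49
dup    → 49 49 -49 -49
swap   → 49 49 -49 -49
swap   → 49 49 -49 -49

[49, 49, -49, -49]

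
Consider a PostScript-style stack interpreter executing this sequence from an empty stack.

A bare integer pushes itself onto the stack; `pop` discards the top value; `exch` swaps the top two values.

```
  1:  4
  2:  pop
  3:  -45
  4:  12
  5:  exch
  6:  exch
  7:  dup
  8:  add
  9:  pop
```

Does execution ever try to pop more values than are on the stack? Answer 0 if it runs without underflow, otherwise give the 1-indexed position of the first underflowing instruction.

0

4     4
pop   (empty)
-45   -45
12    -45 12
exch  12 -45
exch  -45 12
dup   -45 12 12
add   -45 24
pop   -45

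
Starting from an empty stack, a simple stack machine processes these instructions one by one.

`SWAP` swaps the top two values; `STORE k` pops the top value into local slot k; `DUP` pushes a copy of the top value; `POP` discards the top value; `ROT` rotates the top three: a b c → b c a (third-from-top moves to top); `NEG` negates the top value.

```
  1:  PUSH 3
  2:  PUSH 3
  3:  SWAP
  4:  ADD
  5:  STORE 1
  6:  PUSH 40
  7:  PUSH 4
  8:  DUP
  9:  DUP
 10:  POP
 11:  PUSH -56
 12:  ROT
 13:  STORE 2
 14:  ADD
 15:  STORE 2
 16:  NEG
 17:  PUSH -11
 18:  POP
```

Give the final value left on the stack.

-40

PUSH 3   → [3]
PUSH 3   → [3, 3]
SWAP     → [3, 3]
ADD      → [6]
STORE 1  → []
PUSH 40  → [40]
PUSH 4   → [40, 4]
DUP      → [40, 4, 4]
DUP      → [40, 4, 4, 4]
POP      → [40, 4, 4]
PUSH -56 → [40, 4, 4, -56]
ROT      → [40, 4, -56, 4]
STORE 2  → [40, 4, -56]
ADD      → [40, -52]
STORE 2  → [40]
NEG      → [-40]
PUSH -11 → [-40, -11]
POP      → [-40]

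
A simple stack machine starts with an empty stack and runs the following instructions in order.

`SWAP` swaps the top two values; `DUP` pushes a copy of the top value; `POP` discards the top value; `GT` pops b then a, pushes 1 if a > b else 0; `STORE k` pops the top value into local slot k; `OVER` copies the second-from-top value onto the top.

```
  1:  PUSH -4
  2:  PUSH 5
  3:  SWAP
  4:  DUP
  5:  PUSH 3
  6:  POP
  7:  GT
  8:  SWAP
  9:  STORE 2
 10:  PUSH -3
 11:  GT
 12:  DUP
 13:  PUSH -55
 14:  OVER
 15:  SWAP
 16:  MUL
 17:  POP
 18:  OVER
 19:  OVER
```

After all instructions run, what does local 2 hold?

PUSH -4  → -4
PUSH 5   → -4 5
SWAP     → 5 -4
DUP      → 5 -4 -4
PUSH 3   → 5 -4 -4 3
POP      → 5 -4 -4
GT       → 5 0
SWAP     → 0 5
STORE 2  → 0
PUSH -3  → 0 -3
GT       → 1
DUP      → 1 1
PUSH -55 → 1 1 -55
OVER     → 1 1 -55 1
SWAP     → 1 1 1 -55
MUL      → 1 1 -55
POP      → 1 1
OVER     → 1 1 1
OVER     → 1 1 1 1

5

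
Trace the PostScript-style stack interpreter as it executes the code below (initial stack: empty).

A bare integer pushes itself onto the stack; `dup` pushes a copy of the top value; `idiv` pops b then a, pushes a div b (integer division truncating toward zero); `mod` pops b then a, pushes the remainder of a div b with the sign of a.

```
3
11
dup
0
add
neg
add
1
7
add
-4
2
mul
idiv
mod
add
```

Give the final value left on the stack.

3

3    -> [3]
11   -> [3, 11]
dup  -> [3, 11, 11]
0    -> [3, 11, 11, 0]
add  -> [3, 11, 11]
neg  -> [3, 11, -11]
add  -> [3, 0]
1    -> [3, 0, 1]
7    -> [3, 0, 1, 7]
add  -> [3, 0, 8]
-4   -> [3, 0, 8, -4]
2    -> [3, 0, 8, -4, 2]
mul  -> [3, 0, 8, -8]
idiv -> [3, 0, -1]
mod  -> [3, 0]
add  -> [3]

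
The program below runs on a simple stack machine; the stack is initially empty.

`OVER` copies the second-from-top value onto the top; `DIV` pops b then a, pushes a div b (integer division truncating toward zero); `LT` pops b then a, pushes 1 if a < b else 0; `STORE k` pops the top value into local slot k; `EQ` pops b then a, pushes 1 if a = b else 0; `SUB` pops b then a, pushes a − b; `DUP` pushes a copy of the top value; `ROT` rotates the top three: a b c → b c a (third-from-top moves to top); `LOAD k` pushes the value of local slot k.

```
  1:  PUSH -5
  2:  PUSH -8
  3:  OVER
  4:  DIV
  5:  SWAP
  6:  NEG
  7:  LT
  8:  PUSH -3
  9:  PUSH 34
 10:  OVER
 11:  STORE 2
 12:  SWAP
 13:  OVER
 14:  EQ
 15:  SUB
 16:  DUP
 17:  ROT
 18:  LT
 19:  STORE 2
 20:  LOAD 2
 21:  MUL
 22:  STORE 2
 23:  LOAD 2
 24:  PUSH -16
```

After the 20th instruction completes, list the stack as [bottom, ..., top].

[34, 0]

PUSH -5 → -5
PUSH -8 → -5 -8
OVER    → -5 -8 -5
DIV     → -5 1
SWAP    → 1 -5
NEG     → 1 5
LT      → 1
PUSH -3 → 1 -3
PUSH 34 → 1 -3 34
OVER    → 1 -3 34 -3
STORE 2 → 1 -3 34
SWAP    → 1 34 -3
OVER    → 1 34 -3 34
EQ      → 1 34 0
SUB     → 1 34
DUP     → 1 34 34
ROT     → 34 34 1
LT      → 34 0
STORE 2 → 34
LOAD 2  → 34 0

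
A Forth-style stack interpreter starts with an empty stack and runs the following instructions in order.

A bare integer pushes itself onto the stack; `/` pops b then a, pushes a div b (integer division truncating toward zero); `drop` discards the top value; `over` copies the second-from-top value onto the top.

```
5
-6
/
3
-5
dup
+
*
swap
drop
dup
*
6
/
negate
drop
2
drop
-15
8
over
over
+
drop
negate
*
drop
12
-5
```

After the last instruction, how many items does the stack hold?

5      → [5]
-6     → [5, -6]
/      → [0]
3      → [0, 3]
-5     → [0, 3, -5]
dup    → [0, 3, -5, -5]
+      → [0, 3, -10]
*      → [0, -30]
swap   → [-30, 0]
drop   → [-30]
dup    → [-30, -30]
*      → [900]
6      → [900, 6]
/      → [150]
negate → [-150]
drop   → []
2      → [2]
drop   → []
-15    → [-15]
8      → [-15, 8]
over   → [-15, 8, -15]
over   → [-15, 8, -15, 8]
+      → [-15, 8, -7]
drop   → [-15, 8]
negate → [-15, -8]
*      → [120]
drop   → []
12     → [12]
-5     → [12, -5]

2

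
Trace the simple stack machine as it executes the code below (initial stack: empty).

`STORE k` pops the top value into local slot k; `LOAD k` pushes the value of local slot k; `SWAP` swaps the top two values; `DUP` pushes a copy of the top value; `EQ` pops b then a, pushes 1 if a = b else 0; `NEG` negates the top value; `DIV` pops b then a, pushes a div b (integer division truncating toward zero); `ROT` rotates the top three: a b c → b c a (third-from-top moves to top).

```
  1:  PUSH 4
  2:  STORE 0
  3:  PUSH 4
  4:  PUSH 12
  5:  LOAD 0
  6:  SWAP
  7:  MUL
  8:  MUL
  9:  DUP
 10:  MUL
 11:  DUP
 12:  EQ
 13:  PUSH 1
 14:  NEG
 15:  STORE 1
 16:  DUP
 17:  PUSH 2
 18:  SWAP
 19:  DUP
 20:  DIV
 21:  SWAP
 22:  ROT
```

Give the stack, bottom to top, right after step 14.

PUSH 4  -> 4
STORE 0 -> (empty)
PUSH 4  -> 4
PUSH 12 -> 4 12
LOAD 0  -> 4 12 4
SWAP    -> 4 4 12
MUL     -> 4 48
MUL     -> 192
DUP     -> 192 192
MUL     -> 36864
DUP     -> 36864 36864
EQ      -> 1
PUSH 1  -> 1 1
NEG     -> 1 -1

[1, -1]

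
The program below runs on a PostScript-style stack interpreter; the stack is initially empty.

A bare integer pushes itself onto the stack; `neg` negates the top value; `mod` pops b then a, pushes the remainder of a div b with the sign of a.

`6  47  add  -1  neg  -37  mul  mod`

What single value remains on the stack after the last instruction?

16

6   : 6
47  : 6 47
add : 53
-1  : 53 -1
neg : 53 1
-37 : 53 1 -37
mul : 53 -37
mod : 16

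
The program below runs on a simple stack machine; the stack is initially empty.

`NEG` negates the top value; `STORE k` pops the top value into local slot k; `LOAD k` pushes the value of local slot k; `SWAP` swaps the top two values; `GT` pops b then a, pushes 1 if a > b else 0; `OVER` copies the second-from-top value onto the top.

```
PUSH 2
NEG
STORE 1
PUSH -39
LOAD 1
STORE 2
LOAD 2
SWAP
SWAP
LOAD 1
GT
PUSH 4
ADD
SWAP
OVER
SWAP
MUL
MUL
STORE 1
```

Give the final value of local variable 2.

PUSH 2   : [2]
NEG      : [-2]
STORE 1  : []
PUSH -39 : [-39]
LOAD 1   : [-39, -2]
STORE 2  : [-39]
LOAD 2   : [-39, -2]
SWAP     : [-2, -39]
SWAP     : [-39, -2]
LOAD 1   : [-39, -2, -2]
GT       : [-39, 0]
PUSH 4   : [-39, 0, 4]
ADD      : [-39, 4]
SWAP     : [4, -39]
OVER     : [4, -39, 4]
SWAP     : [4, 4, -39]
MUL      : [4, -156]
MUL      : [-624]
STORE 1  : []

-2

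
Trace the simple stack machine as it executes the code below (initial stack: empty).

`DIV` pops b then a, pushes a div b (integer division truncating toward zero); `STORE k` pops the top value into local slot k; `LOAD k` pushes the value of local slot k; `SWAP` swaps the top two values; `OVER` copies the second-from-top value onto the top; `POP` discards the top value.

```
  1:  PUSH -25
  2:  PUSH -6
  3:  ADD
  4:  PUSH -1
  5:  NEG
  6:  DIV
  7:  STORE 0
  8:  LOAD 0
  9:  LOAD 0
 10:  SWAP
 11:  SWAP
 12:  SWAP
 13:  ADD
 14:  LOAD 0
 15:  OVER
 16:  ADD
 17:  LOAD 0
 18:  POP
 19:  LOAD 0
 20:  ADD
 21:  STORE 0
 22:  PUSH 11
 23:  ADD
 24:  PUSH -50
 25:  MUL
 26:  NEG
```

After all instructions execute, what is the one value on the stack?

-2550

PUSH -25 : [-25]
PUSH -6  : [-25, -6]
ADD      : [-31]
PUSH -1  : [-31, -1]
NEG      : [-31, 1]
DIV      : [-31]
STORE 0  : []
LOAD 0   : [-31]
LOAD 0   : [-31, -31]
SWAP     : [-31, -31]
SWAP     : [-31, -31]
SWAP     : [-31, -31]
ADD      : [-62]
LOAD 0   : [-62, -31]
OVER     : [-62, -31, -62]
ADD      : [-62, -93]
LOAD 0   : [-62, -93, -31]
POP      : [-62, -93]
LOAD 0   : [-62, -93, -31]
ADD      : [-62, -124]
STORE 0  : [-62]
PUSH 11  : [-62, 11]
ADD      : [-51]
PUSH -50 : [-51, -50]
MUL      : [2550]
NEG      : [-2550]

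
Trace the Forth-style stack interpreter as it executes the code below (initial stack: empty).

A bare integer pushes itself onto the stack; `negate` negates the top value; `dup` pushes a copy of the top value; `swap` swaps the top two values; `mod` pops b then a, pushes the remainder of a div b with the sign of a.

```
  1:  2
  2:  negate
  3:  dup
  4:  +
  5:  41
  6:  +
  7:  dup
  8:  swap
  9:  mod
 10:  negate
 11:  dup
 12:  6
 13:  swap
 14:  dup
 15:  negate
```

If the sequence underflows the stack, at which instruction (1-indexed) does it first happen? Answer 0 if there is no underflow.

0

2      : [2]
negate : [-2]
dup    : [-2, -2]
+      : [-4]
41     : [-4, 41]
+      : [37]
dup    : [37, 37]
swap   : [37, 37]
mod    : [0]
negate : [0]
dup    : [0, 0]
6      : [0, 0, 6]
swap   : [0, 6, 0]
dup    : [0, 6, 0, 0]
negate : [0, 6, 0, 0]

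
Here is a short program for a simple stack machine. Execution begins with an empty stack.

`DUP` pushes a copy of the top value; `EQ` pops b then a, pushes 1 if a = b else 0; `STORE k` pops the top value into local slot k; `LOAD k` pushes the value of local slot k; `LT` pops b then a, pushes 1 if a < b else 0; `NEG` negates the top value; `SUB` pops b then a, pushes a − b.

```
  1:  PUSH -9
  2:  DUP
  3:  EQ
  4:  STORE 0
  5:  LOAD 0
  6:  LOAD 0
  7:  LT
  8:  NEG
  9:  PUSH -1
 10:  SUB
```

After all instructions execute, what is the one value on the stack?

1

PUSH -9 : [-9]
DUP     : [-9, -9]
EQ      : [1]
STORE 0 : []
LOAD 0  : [1]
LOAD 0  : [1, 1]
LT      : [0]
NEG     : [0]
PUSH -1 : [0, -1]
SUB     : [1]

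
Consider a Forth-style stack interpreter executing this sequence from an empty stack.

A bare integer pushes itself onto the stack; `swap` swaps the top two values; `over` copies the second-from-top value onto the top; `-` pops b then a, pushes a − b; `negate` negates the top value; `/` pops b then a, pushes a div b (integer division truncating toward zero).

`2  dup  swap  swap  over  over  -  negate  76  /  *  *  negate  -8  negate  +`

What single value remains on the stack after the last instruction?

8

2      : [2]
dup    : [2, 2]
swap   : [2, 2]
swap   : [2, 2]
over   : [2, 2, 2]
over   : [2, 2, 2, 2]
-      : [2, 2, 0]
negate : [2, 2, 0]
76     : [2, 2, 0, 76]
/      : [2, 2, 0]
*      : [2, 0]
*      : [0]
negate : [0]
-8     : [0, -8]
negate : [0, 8]
+      : [8]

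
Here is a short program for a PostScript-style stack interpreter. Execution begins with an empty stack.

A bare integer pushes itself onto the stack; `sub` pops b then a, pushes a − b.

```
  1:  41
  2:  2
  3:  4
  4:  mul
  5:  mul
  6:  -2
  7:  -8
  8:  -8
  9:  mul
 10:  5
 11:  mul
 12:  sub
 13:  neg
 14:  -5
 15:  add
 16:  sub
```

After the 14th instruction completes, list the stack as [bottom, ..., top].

[328, 322, -5]

41  -> [41]
2   -> [41, 2]
4   -> [41, 2, 4]
mul -> [41, 8]
mul -> [328]
-2  -> [328, -2]
-8  -> [328, -2, -8]
-8  -> [328, -2, -8, -8]
mul -> [328, -2, 64]
5   -> [328, -2, 64, 5]
mul -> [328, -2, 320]
sub -> [328, -322]
neg -> [328, 322]
-5  -> [328, 322, -5]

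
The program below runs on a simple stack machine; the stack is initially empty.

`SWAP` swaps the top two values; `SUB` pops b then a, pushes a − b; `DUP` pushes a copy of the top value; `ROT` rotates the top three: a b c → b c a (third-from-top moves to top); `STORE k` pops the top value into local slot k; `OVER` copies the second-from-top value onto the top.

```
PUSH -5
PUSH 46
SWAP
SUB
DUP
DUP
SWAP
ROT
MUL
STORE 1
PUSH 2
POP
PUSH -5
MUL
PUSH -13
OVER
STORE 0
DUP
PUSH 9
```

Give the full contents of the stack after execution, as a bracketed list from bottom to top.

PUSH -5   -5
PUSH 46   -5 46
SWAP      46 -5
SUB       51
DUP       51 51
DUP       51 51 51
SWAP      51 51 51
ROT       51 51 51
MUL       51 2601
STORE 1   51
PUSH 2    51 2
POP       51
PUSH -5   51 -5
MUL       -255
PUSH -13  -255 -13
OVER      -255 -13 -255
STORE 0   -255 -13
DUP       -255 -13 -13
PUSH 9    -255 -13 -13 9

[-255, -13, -13, 9]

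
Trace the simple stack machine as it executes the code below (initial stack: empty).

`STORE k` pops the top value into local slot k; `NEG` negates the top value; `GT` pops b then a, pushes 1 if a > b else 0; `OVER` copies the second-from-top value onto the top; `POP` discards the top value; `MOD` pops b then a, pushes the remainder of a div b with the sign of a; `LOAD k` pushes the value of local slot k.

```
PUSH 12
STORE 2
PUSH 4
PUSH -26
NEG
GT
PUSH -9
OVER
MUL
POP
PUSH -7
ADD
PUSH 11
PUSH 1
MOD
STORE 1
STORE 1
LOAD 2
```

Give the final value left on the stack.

12

PUSH 12  → 12
STORE 2  → (empty)
PUSH 4   → 4
PUSH -26 → 4 -26
NEG      → 4 26
GT       → 0
PUSH -9  → 0 -9
OVER     → 0 -9 0
MUL      → 0 0
POP      → 0
PUSH -7  → 0 -7
ADD      → -7
PUSH 11  → -7 11
PUSH 1   → -7 11 1
MOD      → -7 0
STORE 1  → -7
STORE 1  → (empty)
LOAD 2   → 12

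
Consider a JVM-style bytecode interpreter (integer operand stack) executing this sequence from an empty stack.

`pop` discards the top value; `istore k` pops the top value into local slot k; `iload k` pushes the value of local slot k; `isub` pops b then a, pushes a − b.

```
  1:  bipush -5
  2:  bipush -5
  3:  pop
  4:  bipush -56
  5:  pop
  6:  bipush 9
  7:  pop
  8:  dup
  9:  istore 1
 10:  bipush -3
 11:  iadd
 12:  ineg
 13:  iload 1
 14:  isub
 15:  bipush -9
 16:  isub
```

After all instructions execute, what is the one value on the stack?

bipush -5  -> -5
bipush -5  -> -5 -5
pop        -> -5
bipush -56 -> -5 -56
pop        -> -5
bipush 9   -> -5 9
pop        -> -5
dup        -> -5 -5
istore 1   -> -5
bipush -3  -> -5 -3
iadd       -> -8
ineg       -> 8
iload 1    -> 8 -5
isub       -> 13
bipush -9  -> 13 -9
isub       -> 22

22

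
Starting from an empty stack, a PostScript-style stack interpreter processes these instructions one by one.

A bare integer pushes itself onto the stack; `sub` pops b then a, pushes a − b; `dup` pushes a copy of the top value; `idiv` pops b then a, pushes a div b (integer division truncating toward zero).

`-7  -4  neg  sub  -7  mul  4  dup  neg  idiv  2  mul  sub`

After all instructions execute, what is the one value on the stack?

-7   → -7
-4   → -7 -4
neg  → -7 4
sub  → -11
-7   → -11 -7
mul  → 77
4    → 77 4
dup  → 77 4 4
neg  → 77 4 -4
idiv → 77 -1
2    → 77 -1 2
mul  → 77 -2
sub  → 79

79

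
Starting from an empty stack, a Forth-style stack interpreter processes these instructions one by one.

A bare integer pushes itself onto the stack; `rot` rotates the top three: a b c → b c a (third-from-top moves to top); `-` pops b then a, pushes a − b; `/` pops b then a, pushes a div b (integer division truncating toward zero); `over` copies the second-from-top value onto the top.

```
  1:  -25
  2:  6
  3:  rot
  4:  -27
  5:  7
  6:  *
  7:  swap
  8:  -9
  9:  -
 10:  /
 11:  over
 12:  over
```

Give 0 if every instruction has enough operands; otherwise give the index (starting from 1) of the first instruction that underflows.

3

-25 -> -25
6   -> -25 6
rot  — needs 3 operands, stack has 2 → underflow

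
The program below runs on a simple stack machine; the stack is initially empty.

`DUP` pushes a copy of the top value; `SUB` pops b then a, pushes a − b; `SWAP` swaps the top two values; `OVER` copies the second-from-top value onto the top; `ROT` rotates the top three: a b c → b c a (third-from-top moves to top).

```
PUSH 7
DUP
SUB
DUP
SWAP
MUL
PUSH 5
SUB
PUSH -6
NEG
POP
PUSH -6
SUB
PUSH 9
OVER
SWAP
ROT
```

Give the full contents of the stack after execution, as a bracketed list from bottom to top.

[1, 9, 1]

PUSH 7   7
DUP      7 7
SUB      0
DUP      0 0
SWAP     0 0
MUL      0
PUSH 5   0 5
SUB      -5
PUSH -6  -5 -6
NEG      -5 6
POP      -5
PUSH -6  -5 -6
SUB      1
PUSH 9   1 9
OVER     1 9 1
SWAP     1 1 9
ROT      1 9 1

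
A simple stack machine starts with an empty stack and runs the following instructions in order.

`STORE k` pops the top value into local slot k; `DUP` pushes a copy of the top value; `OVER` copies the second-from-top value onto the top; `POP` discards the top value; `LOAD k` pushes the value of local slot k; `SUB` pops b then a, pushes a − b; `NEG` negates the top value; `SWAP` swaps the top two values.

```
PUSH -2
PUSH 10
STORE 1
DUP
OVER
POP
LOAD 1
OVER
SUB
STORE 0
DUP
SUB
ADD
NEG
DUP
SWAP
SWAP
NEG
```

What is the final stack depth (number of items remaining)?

2

PUSH -2 : [-2]
PUSH 10 : [-2, 10]
STORE 1 : [-2]
DUP     : [-2, -2]
OVER    : [-2, -2, -2]
POP     : [-2, -2]
LOAD 1  : [-2, -2, 10]
OVER    : [-2, -2, 10, -2]
SUB     : [-2, -2, 12]
STORE 0 : [-2, -2]
DUP     : [-2, -2, -2]
SUB     : [-2, 0]
ADD     : [-2]
NEG     : [2]
DUP     : [2, 2]
SWAP    : [2, 2]
SWAP    : [2, 2]
NEG     : [2, -2]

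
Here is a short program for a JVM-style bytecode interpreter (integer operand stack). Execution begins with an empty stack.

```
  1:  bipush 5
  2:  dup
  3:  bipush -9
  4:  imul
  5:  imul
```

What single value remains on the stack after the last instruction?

bipush 5  -> 5
dup       -> 5 5
bipush -9 -> 5 5 -9
imul      -> 5 -45
imul      -> -225

-225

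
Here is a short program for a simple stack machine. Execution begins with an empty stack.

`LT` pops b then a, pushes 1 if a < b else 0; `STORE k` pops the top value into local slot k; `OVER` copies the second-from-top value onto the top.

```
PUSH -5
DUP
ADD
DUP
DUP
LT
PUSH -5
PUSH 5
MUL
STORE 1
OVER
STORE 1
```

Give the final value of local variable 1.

PUSH -5 → [-5]
DUP     → [-5, -5]
ADD     → [-10]
DUP     → [-10, -10]
DUP     → [-10, -10, -10]
LT      → [-10, 0]
PUSH -5 → [-10, 0, -5]
PUSH 5  → [-10, 0, -5, 5]
MUL     → [-10, 0, -25]
STORE 1 → [-10, 0]
OVER    → [-10, 0, -10]
STORE 1 → [-10, 0]

-10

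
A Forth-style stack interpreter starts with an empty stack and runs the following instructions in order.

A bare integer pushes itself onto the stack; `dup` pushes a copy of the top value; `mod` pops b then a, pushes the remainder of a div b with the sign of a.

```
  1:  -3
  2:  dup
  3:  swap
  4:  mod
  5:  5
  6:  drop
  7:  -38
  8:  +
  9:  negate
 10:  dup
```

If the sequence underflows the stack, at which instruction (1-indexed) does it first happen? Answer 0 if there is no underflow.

0

-3     → [-3]
dup    → [-3, -3]
swap   → [-3, -3]
mod    → [0]
5      → [0, 5]
drop   → [0]
-38    → [0, -38]
+      → [-38]
negate → [38]
dup    → [38, 38]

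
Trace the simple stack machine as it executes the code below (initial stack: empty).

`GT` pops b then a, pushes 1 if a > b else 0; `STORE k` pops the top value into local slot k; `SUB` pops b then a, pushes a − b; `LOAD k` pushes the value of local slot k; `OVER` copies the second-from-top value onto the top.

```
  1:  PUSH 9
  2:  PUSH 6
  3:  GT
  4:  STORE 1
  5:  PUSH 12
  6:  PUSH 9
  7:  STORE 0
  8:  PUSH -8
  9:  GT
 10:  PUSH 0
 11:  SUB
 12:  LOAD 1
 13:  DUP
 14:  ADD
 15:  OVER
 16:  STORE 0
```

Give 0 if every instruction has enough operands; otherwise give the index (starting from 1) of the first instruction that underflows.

0

PUSH 9  -> [9]
PUSH 6  -> [9, 6]
GT      -> [1]
STORE 1 -> []
PUSH 12 -> [12]
PUSH 9  -> [12, 9]
STORE 0 -> [12]
PUSH -8 -> [12, -8]
GT      -> [1]
PUSH 0  -> [1, 0]
SUB     -> [1]
LOAD 1  -> [1, 1]
DUP     -> [1, 1, 1]
ADD     -> [1, 2]
OVER    -> [1, 2, 1]
STORE 0 -> [1, 2]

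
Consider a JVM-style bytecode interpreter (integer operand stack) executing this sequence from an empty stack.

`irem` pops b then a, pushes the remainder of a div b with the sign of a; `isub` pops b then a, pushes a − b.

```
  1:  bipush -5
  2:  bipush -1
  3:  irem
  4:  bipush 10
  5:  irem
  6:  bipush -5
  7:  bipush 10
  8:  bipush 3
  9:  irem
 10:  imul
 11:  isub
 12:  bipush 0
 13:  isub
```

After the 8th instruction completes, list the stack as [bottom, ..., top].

[0, -5, 10, 3]

bipush -5 -> -5
bipush -1 -> -5 -1
irem      -> 0
bipush 10 -> 0 10
irem      -> 0
bipush -5 -> 0 -5
bipush 10 -> 0 -5 10
bipush 3  -> 0 -5 10 3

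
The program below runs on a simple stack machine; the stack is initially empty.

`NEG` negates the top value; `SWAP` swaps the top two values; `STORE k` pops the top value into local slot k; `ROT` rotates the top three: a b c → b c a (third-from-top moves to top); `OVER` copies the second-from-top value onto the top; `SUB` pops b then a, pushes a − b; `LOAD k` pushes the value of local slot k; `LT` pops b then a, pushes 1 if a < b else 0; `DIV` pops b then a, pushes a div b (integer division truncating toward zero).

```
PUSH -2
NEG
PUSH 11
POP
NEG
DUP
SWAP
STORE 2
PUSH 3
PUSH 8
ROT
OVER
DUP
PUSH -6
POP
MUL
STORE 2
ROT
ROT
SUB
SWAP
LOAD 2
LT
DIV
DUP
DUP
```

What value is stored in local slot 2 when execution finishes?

PUSH -2 : -2
NEG     : 2
PUSH 11 : 2 11
POP     : 2
NEG     : -2
DUP     : -2 -2
SWAP    : -2 -2
STORE 2 : -2
PUSH 3  : -2 3
PUSH 8  : -2 3 8
ROT     : 3 8 -2
OVER    : 3 8 -2 8
DUP     : 3 8 -2 8 8
PUSH -6 : 3 8 -2 8 8 -6
POP     : 3 8 -2 8 8
MUL     : 3 8 -2 64
STORE 2 : 3 8 -2
ROT     : 8 -2 3
ROT     : -2 3 8
SUB     : -2 -5
SWAP    : -5 -2
LOAD 2  : -5 -2 64
LT      : -5 1
DIV     : -5
DUP     : -5 -5
DUP     : -5 -5 -5

64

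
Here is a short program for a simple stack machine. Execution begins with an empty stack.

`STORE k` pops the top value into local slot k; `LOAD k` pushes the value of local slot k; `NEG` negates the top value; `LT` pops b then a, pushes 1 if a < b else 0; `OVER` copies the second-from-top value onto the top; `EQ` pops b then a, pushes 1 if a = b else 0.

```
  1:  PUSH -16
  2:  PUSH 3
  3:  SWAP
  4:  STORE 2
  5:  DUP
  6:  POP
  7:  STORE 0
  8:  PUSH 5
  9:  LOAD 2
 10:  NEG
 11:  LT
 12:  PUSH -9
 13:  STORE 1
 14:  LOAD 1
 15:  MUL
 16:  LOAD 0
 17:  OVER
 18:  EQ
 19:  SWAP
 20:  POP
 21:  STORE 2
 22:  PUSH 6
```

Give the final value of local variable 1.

PUSH -16 -> [-16]
PUSH 3   -> [-16, 3]
SWAP     -> [3, -16]
STORE 2  -> [3]
DUP      -> [3, 3]
POP      -> [3]
STORE 0  -> []
PUSH 5   -> [5]
LOAD 2   -> [5, -16]
NEG      -> [5, 16]
LT       -> [1]
PUSH -9  -> [1, -9]
STORE 1  -> [1]
LOAD 1   -> [1, -9]
MUL      -> [-9]
LOAD 0   -> [-9, 3]
OVER     -> [-9, 3, -9]
EQ       -> [-9, 0]
SWAP     -> [0, -9]
POP      -> [0]
STORE 2  -> []
PUSH 6   -> [6]

-9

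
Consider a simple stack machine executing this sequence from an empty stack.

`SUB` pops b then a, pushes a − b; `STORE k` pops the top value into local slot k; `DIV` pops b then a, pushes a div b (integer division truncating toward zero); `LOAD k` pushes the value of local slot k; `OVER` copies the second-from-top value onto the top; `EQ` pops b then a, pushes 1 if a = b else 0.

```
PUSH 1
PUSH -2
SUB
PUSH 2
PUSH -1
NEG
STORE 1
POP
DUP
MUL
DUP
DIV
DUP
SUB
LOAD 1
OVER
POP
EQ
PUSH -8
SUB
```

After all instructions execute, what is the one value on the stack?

8

PUSH 1  → [1]
PUSH -2 → [1, -2]
SUB     → [3]
PUSH 2  → [3, 2]
PUSH -1 → [3, 2, -1]
NEG     → [3, 2, 1]
STORE 1 → [3, 2]
POP     → [3]
DUP     → [3, 3]
MUL     → [9]
DUP     → [9, 9]
DIV     → [1]
DUP     → [1, 1]
SUB     → [0]
LOAD 1  → [0, 1]
OVER    → [0, 1, 0]
POP     → [0, 1]
EQ      → [0]
PUSH -8 → [0, -8]
SUB     → [8]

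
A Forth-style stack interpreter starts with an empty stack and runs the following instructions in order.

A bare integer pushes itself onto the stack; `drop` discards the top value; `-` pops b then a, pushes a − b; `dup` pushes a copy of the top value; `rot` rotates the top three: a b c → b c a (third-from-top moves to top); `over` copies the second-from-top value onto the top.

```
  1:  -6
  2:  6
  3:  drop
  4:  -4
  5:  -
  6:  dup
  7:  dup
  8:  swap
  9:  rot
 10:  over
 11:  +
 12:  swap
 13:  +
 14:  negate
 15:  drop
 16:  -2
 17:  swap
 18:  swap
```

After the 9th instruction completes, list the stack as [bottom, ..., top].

[-2, -2, -2]

-6   -> [-6]
6    -> [-6, 6]
drop -> [-6]
-4   -> [-6, -4]
-    -> [-2]
dup  -> [-2, -2]
dup  -> [-2, -2, -2]
swap -> [-2, -2, -2]
rot  -> [-2, -2, -2]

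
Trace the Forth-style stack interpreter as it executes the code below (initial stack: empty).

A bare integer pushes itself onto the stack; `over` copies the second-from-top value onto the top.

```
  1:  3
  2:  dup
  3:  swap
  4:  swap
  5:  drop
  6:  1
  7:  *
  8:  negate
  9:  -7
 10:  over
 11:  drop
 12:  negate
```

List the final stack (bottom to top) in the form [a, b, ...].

[-3, 7]

3      : [3]
dup    : [3, 3]
swap   : [3, 3]
swap   : [3, 3]
drop   : [3]
1      : [3, 1]
*      : [3]
negate : [-3]
-7     : [-3, -7]
over   : [-3, -7, -3]
drop   : [-3, -7]
negate : [-3, 7]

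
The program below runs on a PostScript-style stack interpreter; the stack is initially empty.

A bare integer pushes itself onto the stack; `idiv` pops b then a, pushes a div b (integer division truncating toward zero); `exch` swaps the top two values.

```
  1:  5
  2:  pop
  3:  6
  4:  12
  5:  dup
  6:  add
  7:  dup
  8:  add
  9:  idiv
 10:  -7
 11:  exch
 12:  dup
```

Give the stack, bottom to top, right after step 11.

5    -> [5]
pop  -> []
6    -> [6]
12   -> [6, 12]
dup  -> [6, 12, 12]
add  -> [6, 24]
dup  -> [6, 24, 24]
add  -> [6, 48]
idiv -> [0]
-7   -> [0, -7]
exch -> [-7, 0]

[-7, 0]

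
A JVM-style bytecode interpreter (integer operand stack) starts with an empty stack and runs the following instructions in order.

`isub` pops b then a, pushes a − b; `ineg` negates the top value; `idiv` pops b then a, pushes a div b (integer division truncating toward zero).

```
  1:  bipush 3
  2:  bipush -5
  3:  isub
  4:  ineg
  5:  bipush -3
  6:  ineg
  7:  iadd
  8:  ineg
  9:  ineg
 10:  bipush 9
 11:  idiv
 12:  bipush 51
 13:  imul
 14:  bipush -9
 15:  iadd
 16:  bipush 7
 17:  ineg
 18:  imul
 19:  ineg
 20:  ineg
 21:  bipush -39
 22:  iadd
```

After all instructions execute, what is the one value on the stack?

24

bipush 3   : [3]
bipush -5  : [3, -5]
isub       : [8]
ineg       : [-8]
bipush -3  : [-8, -3]
ineg       : [-8, 3]
iadd       : [-5]
ineg       : [5]
ineg       : [-5]
bipush 9   : [-5, 9]
idiv       : [0]
bipush 51  : [0, 51]
imul       : [0]
bipush -9  : [0, -9]
iadd       : [-9]
bipush 7   : [-9, 7]
ineg       : [-9, -7]
imul       : [63]
ineg       : [-63]
ineg       : [63]
bipush -39 : [63, -39]
iadd       : [24]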